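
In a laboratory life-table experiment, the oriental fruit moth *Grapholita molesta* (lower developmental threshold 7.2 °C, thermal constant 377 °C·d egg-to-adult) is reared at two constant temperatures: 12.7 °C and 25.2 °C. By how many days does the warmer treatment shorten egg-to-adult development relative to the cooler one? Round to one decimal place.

47.6 days

At 12.7 °C: 377 / (12.7 − 7.2) = 377 / 5.5 = 68.545 d.
At 25.2 °C: 377 / (25.2 − 7.2) = 377 / 18.0 = 20.944 d.
Difference = |68.545 − 20.944| = 47.601 ≈ 47.6 days.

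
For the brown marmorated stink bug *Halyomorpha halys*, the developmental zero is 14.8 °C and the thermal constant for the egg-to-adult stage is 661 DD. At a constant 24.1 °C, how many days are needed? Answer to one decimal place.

71.1 days

Daily accumulation = 24.1 − 14.8 = 9.3 DD/day.
Duration = 661 / 9.3 = 71.075 ≈ 71.1 days.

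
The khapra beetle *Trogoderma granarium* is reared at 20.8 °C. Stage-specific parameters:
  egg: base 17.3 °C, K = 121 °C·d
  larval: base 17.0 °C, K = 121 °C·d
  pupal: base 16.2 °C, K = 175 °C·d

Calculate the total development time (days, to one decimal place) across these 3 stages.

104.5 days

egg: 121 / (20.8 − 17.3) = 121 / 3.5 = 34.571 d.
larval: 121 / (20.8 − 17.0) = 121 / 3.8 = 31.842 d.
pupal: 175 / (20.8 − 16.2) = 175 / 4.6 = 38.043 d.
Sum = 104.457 ≈ 104.5 days.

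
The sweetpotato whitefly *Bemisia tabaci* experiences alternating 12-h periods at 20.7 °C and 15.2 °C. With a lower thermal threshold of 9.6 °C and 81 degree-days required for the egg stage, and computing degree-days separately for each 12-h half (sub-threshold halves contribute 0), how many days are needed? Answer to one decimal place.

9.7 days

Day half: max(0, 20.7 − 9.6) × 0.5 = 11.1 × 0.5 = 5.55 DD.
Night half: max(0, 15.2 − 9.6) × 0.5 = 5.6 × 0.5 = 2.80 DD.
Per 24 h: 8.35 DD/day.
Duration = 81 / 8.35 = 9.701 ≈ 9.7 days.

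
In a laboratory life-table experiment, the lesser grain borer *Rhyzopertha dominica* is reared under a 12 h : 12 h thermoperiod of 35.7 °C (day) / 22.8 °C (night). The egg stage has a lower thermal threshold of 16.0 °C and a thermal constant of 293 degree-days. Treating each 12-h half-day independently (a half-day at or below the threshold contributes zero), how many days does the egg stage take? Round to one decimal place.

22.1 days

Day half: max(0, 35.7 − 16.0) × 0.5 = 19.7 × 0.5 = 9.85 DD.
Night half: max(0, 22.8 − 16.0) × 0.5 = 6.8 × 0.5 = 3.40 DD.
Per 24 h: 13.25 DD/day.
Duration = 293 / 13.25 = 22.113 ≈ 22.1 days.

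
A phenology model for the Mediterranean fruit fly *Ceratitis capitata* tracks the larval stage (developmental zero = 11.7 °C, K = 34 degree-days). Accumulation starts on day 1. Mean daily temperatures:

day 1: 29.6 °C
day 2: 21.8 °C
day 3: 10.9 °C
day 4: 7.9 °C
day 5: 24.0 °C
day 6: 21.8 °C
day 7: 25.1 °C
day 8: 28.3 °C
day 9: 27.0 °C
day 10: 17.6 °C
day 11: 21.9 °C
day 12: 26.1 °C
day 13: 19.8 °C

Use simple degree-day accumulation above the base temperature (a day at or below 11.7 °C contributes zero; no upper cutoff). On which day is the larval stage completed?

day 5

Daily DD above 11.7 °C: 17.9, 10.1, 0.0, 0.0, 12.3, 10.1, 13.4, 16.6, 15.3, 5.9, 10.2, 14.4, 8.1.
Cumulative: 17.9, 28.0, 28.0, 28.0, 40.3, 50.4, 63.8, 80.4, 95.7, 101.6, 111.8, 126.2, 134.3.
The total first reaches 34 DD on day 5.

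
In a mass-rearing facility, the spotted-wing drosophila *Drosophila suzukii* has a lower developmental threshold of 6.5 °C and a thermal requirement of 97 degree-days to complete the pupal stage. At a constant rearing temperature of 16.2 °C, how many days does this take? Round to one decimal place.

10.0 days

Daily accumulation = 16.2 − 6.5 = 9.7 DD/day.
Duration = 97 / 9.7 = 10.000 ≈ 10.0 days.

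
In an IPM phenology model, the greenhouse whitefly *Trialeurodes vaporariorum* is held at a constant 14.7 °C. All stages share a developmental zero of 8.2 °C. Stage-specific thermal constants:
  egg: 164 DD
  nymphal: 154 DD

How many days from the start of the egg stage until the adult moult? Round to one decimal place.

Daily accumulation at 14.7 °C = 14.7 − 8.2 = 6.5 DD/day.
Total K = 164 + 154 = 318 DD.
Total duration = 318 / 6.5 = 48.923 ≈ 48.9 days.

48.9 days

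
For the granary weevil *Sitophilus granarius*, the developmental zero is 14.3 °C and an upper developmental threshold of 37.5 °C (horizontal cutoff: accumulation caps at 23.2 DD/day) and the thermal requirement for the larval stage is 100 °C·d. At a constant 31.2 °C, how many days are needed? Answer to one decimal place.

Daily accumulation = 31.2 − 14.3 = 16.9 DD/day.
Duration = 100 / 16.9 = 5.917 ≈ 5.9 days.

5.9 days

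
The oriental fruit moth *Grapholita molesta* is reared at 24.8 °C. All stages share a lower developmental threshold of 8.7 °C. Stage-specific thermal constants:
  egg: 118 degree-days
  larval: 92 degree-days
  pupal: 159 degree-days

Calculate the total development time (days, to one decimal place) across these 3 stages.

22.9 days

Daily accumulation at 24.8 °C = 24.8 − 8.7 = 16.1 DD/day.
Total K = 118 + 92 + 159 = 369 DD.
Total duration = 369 / 16.1 = 22.919 ≈ 22.9 days.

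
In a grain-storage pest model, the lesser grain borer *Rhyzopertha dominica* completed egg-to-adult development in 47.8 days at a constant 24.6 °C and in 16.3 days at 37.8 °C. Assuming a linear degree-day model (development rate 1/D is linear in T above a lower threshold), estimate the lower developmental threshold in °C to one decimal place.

17.8 °C

Equal thermal constants: D₁(T₁ − T_b) = D₂(T₂ − T_b).
47.8·(24.6 − T_b) = 16.3·(37.8 − T_b)
T_b = (47.8·24.6 − 16.3·37.8) / (47.8 − 16.3) = 559.74 / 31.5 = 17.770 °C ≈ 17.8 °C.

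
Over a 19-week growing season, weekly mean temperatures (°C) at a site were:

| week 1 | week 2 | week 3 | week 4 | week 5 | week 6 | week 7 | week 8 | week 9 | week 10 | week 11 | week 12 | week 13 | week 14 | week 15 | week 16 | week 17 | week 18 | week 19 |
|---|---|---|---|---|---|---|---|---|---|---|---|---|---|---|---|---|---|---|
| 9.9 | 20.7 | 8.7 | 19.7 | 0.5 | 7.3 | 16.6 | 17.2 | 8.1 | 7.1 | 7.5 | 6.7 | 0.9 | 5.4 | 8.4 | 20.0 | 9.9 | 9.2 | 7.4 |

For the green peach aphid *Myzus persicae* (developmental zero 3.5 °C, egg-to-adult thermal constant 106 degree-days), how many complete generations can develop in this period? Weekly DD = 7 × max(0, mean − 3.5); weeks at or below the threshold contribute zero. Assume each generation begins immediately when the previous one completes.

8 generations

Weekly DD (7 × max(0, T̄ − 3.5)): 44.8, 120.4, 36.4, 113.4, 0.0, 26.6, 91.7, 95.9, 32.2, 25.2, 28.0, 22.4, 0.0, 13.3, 34.3, 115.5, 44.8, 39.9, 27.3.
Season total = 912.1 DD.
Complete generations = ⌊912.1 / 106⌋ = 8.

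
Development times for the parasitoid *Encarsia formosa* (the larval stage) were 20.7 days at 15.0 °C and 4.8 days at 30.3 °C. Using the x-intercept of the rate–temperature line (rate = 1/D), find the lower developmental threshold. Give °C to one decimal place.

Equal thermal constants: D₁(T₁ − T_b) = D₂(T₂ − T_b).
20.7·(15.0 − T_b) = 4.8·(30.3 − T_b)
T_b = (20.7·15.0 − 4.8·30.3) / (20.7 − 4.8) = 165.06 / 15.9 = 10.381 °C ≈ 10.4 °C.

10.4 °C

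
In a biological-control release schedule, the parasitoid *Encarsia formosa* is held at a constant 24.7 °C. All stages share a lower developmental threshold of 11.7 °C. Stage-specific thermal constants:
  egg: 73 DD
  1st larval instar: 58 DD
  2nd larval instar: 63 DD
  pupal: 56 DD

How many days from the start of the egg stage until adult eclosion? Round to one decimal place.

19.2 days

Daily accumulation at 24.7 °C = 24.7 − 11.7 = 13.0 DD/day.
Total K = 73 + 58 + 63 + 56 = 250 DD.
Total duration = 250 / 13.0 = 19.231 ≈ 19.2 days.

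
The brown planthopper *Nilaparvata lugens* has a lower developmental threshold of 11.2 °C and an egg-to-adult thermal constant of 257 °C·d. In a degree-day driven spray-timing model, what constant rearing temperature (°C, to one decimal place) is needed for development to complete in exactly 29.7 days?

19.9 °C

Required daily accumulation = 257 / 29.7 = 8.653 DD/day.
T = T_base + 8.653 = 11.2 + 8.653 = 19.853 ≈ 19.9 °C.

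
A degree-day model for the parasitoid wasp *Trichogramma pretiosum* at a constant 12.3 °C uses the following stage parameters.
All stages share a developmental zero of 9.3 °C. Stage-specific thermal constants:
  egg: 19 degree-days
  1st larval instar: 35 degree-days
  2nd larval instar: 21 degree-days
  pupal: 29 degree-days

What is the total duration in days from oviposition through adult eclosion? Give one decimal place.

Daily accumulation at 12.3 °C = 12.3 − 9.3 = 3.0 DD/day.
Total K = 19 + 35 + 21 + 29 = 104 DD.
Total duration = 104 / 3.0 = 34.667 ≈ 34.7 days.

34.7 days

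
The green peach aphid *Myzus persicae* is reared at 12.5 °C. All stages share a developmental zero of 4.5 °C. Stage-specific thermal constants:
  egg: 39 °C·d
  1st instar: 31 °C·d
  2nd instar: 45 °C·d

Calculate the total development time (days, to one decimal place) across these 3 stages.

14.4 days

Daily accumulation at 12.5 °C = 12.5 − 4.5 = 8.0 DD/day.
Total K = 39 + 31 + 45 = 115 DD.
Total duration = 115 / 8.0 = 14.375 ≈ 14.4 days.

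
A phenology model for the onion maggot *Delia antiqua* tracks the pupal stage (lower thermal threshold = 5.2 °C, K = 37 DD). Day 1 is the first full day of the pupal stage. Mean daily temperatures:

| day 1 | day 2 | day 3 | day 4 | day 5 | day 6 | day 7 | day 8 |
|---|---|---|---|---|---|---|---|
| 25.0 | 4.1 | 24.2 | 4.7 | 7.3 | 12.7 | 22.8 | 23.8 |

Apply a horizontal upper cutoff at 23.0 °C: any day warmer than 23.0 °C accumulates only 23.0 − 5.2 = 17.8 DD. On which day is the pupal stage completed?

day 5

Daily DD above 5.2 °C (capped at 17.8): 17.8, 0.0, 17.8, 0.0, 2.1, 7.5, 17.6, 17.8.
Cumulative: 17.8, 17.8, 35.6, 35.6, 37.7, 45.2, 62.8, 80.6.
The total first reaches 37 DD on day 5.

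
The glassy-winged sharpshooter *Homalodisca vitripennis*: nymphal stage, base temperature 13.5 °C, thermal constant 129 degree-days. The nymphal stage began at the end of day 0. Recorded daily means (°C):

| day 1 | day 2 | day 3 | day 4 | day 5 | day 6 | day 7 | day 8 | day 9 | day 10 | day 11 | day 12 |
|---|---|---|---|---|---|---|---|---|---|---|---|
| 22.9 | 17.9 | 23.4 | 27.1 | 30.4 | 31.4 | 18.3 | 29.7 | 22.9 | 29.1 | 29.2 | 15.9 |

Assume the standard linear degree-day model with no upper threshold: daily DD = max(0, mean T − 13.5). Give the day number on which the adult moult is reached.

day 11

Daily DD above 13.5 °C: 9.4, 4.4, 9.9, 13.6, 16.9, 17.9, 4.8, 16.2, 9.4, 15.6, 15.7, 2.4.
Cumulative: 9.4, 13.8, 23.7, 37.3, 54.2, 72.1, 76.9, 93.1, 102.5, 118.1, 133.8, 136.2.
The total first reaches 129 DD on day 11.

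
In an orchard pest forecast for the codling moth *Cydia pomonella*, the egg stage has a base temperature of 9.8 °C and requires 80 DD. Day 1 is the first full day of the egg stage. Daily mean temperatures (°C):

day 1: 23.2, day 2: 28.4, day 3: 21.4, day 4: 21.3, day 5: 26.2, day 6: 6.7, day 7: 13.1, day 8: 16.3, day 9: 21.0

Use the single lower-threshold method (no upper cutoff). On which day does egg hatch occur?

Daily DD above 9.8 °C: 13.4, 18.6, 11.6, 11.5, 16.4, 0.0, 3.3, 6.5, 11.2.
Cumulative: 13.4, 32.0, 43.6, 55.1, 71.5, 71.5, 74.8, 81.3, 92.5.
The total first reaches 80 DD on day 8.

day 8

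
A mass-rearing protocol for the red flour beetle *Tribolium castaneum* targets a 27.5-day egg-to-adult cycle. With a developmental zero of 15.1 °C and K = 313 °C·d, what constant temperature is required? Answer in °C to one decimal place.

26.5 °C

Required daily accumulation = 313 / 27.5 = 11.382 DD/day.
T = T_base + 11.382 = 15.1 + 11.382 = 26.482 ≈ 26.5 °C.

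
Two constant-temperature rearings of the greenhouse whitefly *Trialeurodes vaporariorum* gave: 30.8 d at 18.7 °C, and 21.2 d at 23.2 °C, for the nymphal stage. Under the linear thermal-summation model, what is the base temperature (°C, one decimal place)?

Under the model K = D·(T − T_b), so D₁·(T₁ − T_b) = D₂·(T₂ − T_b).
30.8·(18.7 − T_b) = 21.2·(23.2 − T_b)
T_b = (30.8·18.7 − 21.2·23.2) / (30.8 − 21.2) = 84.12 / 9.6 = 8.763 °C ≈ 8.8 °C.

8.8 °C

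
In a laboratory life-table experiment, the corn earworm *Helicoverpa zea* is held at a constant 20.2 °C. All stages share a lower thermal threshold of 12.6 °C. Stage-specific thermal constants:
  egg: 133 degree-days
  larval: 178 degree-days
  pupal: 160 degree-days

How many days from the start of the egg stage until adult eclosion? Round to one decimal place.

62.0 days

Daily accumulation at 20.2 °C = 20.2 − 12.6 = 7.6 DD/day.
Total K = 133 + 178 + 160 = 471 DD.
Total duration = 471 / 7.6 = 61.974 ≈ 62.0 days.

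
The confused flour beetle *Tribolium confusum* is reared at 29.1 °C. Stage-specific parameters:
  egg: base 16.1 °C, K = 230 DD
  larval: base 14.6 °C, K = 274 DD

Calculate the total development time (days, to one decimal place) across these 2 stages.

egg: 230 / (29.1 − 16.1) = 230 / 13.0 = 17.692 d.
larval: 274 / (29.1 − 14.6) = 274 / 14.5 = 18.897 d.
Sum = 36.589 ≈ 36.6 days.

36.6 days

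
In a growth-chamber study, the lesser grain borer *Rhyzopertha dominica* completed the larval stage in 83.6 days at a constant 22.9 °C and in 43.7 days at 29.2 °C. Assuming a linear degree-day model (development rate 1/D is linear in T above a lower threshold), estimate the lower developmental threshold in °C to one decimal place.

Under the model K = D·(T − T_b), so D₁·(T₁ − T_b) = D₂·(T₂ − T_b).
83.6·(22.9 − T_b) = 43.7·(29.2 − T_b)
T_b = (83.6·22.9 − 43.7·29.2) / (83.6 − 43.7) = 638.40 / 39.9 = 16.000 °C ≈ 16.0 °C.

16.0 °C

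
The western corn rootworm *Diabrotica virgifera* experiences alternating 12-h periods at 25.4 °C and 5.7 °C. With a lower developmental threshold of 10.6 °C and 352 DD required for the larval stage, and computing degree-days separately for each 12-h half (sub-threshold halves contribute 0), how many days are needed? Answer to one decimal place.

47.6 days

Day half: max(0, 25.4 − 10.6) × 0.5 = 14.8 × 0.5 = 7.40 DD.
Night half: max(0, 5.7 − 10.6) × 0.5 = 0.0 × 0.5 = 0.00 DD.
Per 24 h: 7.40 DD/day.
Duration = 352 / 7.40 = 47.568 ≈ 47.6 days.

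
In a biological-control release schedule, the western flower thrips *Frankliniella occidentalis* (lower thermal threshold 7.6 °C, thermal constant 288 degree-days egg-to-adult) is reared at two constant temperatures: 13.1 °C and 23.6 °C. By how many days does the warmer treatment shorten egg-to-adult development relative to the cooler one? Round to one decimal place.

34.4 days

At 13.1 °C: 288 / (13.1 − 7.6) = 288 / 5.5 = 52.364 d.
At 23.6 °C: 288 / (23.6 − 7.6) = 288 / 16.0 = 18.000 d.
Difference = |52.364 − 18.000| = 34.364 ≈ 34.4 days.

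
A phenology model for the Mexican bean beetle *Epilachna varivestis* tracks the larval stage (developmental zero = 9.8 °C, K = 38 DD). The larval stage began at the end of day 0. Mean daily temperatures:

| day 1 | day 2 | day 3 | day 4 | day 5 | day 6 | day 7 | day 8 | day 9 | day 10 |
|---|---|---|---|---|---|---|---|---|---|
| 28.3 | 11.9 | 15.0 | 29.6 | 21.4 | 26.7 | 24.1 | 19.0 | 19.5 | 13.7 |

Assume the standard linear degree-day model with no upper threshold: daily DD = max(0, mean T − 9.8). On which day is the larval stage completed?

day 4

Daily DD above 9.8 °C: 18.5, 2.1, 5.2, 19.8, 11.6, 16.9, 14.3, 9.2, 9.7, 3.9.
Cumulative: 18.5, 20.6, 25.8, 45.6, 57.2, 74.1, 88.4, 97.6, 107.3, 111.2.
The total first reaches 38 DD on day 4.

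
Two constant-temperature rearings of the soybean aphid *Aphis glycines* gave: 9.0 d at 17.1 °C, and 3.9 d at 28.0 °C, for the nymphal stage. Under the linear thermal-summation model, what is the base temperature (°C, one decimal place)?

Equal thermal constants: D₁(T₁ − T_b) = D₂(T₂ − T_b).
9.0·(17.1 − T_b) = 3.9·(28.0 − T_b)
T_b = (9.0·17.1 − 3.9·28.0) / (9.0 − 3.9) = 44.70 / 5.1 = 8.765 °C ≈ 8.8 °C.

8.8 °C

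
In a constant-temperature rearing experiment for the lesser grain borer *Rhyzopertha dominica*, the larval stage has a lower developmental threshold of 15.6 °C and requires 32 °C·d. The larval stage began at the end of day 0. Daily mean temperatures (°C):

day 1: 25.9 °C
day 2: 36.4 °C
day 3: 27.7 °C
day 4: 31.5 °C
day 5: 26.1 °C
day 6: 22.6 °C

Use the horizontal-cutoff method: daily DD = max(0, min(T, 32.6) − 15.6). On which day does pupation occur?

Daily DD above 15.6 °C (capped at 17.0): 10.3, 17.0, 12.1, 15.9, 10.5, 7.0.
Cumulative: 10.3, 27.3, 39.4, 55.3, 65.8, 72.8.
The total first reaches 32 DD on day 3.

day 3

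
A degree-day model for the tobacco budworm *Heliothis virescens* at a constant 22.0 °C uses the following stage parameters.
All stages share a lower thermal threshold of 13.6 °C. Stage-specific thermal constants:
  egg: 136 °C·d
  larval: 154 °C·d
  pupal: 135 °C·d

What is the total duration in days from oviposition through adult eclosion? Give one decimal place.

Daily accumulation at 22.0 °C = 22.0 − 13.6 = 8.4 DD/day.
Total K = 136 + 154 + 135 = 425 DD.
Total duration = 425 / 8.4 = 50.595 ≈ 50.6 days.

50.6 days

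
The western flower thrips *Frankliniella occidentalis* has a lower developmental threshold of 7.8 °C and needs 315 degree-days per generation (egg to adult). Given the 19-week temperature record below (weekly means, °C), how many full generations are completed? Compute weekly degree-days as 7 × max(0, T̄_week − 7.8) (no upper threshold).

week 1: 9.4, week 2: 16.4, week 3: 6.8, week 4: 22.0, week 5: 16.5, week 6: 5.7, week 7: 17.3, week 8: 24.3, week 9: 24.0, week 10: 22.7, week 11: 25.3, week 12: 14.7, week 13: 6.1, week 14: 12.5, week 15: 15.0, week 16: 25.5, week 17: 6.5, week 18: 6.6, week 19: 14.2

3 generations

Weekly DD (7 × max(0, T̄ − 7.8)): 11.2, 60.2, 0.0, 99.4, 60.9, 0.0, 66.5, 115.5, 113.4, 104.3, 122.5, 48.3, 0.0, 32.9, 50.4, 123.9, 0.0, 0.0, 44.8.
Season total = 1054.2 DD.
Complete generations = ⌊1054.2 / 315⌋ = 3.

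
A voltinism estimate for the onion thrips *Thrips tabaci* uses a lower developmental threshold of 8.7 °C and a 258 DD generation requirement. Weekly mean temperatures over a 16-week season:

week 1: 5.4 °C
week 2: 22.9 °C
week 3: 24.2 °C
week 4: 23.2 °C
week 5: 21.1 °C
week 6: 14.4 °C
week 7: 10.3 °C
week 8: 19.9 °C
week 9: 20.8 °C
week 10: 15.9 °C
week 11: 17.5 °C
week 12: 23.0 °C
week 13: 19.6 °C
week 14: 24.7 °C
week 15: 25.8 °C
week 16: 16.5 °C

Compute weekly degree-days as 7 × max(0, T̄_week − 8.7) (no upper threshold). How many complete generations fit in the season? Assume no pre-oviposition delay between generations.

4 generations

Weekly DD (7 × max(0, T̄ − 8.7)): 0.0, 99.4, 108.5, 101.5, 86.8, 39.9, 11.2, 78.4, 84.7, 50.4, 61.6, 100.1, 76.3, 112.0, 119.7, 54.6.
Season total = 1185.1 DD.
Complete generations = ⌊1185.1 / 258⌋ = 4.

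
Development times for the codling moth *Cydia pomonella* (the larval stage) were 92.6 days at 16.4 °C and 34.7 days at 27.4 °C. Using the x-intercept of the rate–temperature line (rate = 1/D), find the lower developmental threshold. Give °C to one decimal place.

Equal thermal constants: D₁(T₁ − T_b) = D₂(T₂ − T_b).
92.6·(16.4 − T_b) = 34.7·(27.4 − T_b)
T_b = (92.6·16.4 − 34.7·27.4) / (92.6 − 34.7) = 567.86 / 57.9 = 9.808 °C ≈ 9.8 °C.

9.8 °C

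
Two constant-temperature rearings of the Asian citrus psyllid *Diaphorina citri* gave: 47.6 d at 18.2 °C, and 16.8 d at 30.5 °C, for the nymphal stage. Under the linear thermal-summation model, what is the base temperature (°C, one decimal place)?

11.5 °C

Under the model K = D·(T − T_b), so D₁·(T₁ − T_b) = D₂·(T₂ − T_b).
47.6·(18.2 − T_b) = 16.8·(30.5 − T_b)
T_b = (47.6·18.2 − 16.8·30.5) / (47.6 − 16.8) = 353.92 / 30.8 = 11.491 °C ≈ 11.5 °C.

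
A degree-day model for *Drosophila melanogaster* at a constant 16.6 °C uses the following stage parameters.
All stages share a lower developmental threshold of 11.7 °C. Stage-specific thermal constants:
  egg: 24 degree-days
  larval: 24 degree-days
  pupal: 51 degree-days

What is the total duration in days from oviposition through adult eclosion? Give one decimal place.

Daily accumulation at 16.6 °C = 16.6 − 11.7 = 4.9 DD/day.
Total K = 24 + 24 + 51 = 99 DD.
Total duration = 99 / 4.9 = 20.204 ≈ 20.2 days.

20.2 days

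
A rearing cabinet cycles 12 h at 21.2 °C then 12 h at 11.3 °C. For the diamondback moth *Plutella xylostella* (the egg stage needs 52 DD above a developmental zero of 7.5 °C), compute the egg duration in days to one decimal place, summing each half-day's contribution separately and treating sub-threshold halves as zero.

Day half: max(0, 21.2 − 7.5) × 0.5 = 13.7 × 0.5 = 6.85 DD.
Night half: max(0, 11.3 − 7.5) × 0.5 = 3.8 × 0.5 = 1.90 DD.
Per 24 h: 8.75 DD/day.
Duration = 52 / 8.75 = 5.943 ≈ 5.9 days.

5.9 days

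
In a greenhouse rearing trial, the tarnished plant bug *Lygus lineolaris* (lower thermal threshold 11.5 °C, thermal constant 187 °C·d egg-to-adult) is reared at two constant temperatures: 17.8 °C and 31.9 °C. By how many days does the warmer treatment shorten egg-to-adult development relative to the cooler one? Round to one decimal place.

At 17.8 °C: 187 / (17.8 − 11.5) = 187 / 6.3 = 29.683 d.
At 31.9 °C: 187 / (31.9 − 11.5) = 187 / 20.4 = 9.167 d.
Difference = |29.683 − 9.167| = 20.516 ≈ 20.5 days.

20.5 days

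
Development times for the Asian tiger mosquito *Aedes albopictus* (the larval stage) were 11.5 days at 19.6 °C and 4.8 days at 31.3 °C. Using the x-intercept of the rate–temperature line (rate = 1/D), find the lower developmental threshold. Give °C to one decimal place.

Equal thermal constants: D₁(T₁ − T_b) = D₂(T₂ − T_b).
11.5·(19.6 − T_b) = 4.8·(31.3 − T_b)
T_b = (11.5·19.6 − 4.8·31.3) / (11.5 − 4.8) = 75.16 / 6.7 = 11.218 °C ≈ 11.2 °C.

11.2 °C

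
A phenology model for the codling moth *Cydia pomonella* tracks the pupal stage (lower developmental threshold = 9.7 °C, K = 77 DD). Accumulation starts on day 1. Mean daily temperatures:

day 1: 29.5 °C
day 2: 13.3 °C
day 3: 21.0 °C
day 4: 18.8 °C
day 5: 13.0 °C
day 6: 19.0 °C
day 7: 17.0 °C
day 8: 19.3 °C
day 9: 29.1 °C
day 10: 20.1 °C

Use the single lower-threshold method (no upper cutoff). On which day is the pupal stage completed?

Daily DD above 9.7 °C: 19.8, 3.6, 11.3, 9.1, 3.3, 9.3, 7.3, 9.6, 19.4, 10.4.
Cumulative: 19.8, 23.4, 34.7, 43.8, 47.1, 56.4, 63.7, 73.3, 92.7, 103.1.
The total first reaches 77 DD on day 9.

day 9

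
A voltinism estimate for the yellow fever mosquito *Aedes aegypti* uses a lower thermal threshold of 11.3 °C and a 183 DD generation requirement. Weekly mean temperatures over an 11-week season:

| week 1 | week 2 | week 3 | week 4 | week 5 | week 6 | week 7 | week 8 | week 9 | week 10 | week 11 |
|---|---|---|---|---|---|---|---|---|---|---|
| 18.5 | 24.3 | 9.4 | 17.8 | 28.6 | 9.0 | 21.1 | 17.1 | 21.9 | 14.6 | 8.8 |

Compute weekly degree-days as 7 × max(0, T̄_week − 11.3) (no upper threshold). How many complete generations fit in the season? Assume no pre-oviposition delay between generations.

2 generations

Weekly DD (7 × max(0, T̄ − 11.3)): 50.4, 91.0, 0.0, 45.5, 121.1, 0.0, 68.6, 40.6, 74.2, 23.1, 0.0.
Season total = 514.5 DD.
Complete generations = ⌊514.5 / 183⌋ = 2.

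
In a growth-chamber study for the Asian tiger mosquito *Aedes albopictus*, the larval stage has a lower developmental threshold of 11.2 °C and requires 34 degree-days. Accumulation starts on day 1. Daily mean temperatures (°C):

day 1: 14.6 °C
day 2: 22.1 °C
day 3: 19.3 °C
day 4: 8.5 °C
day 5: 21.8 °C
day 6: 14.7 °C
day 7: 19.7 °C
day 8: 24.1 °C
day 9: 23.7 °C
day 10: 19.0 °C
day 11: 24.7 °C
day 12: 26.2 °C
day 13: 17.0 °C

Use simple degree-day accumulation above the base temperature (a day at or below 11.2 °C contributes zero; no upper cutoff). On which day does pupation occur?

Daily DD above 11.2 °C: 3.4, 10.9, 8.1, 0.0, 10.6, 3.5, 8.5, 12.9, 12.5, 7.8, 13.5, 15.0, 5.8.
Cumulative: 3.4, 14.3, 22.4, 22.4, 33.0, 36.5, 45.0, 57.9, 70.4, 78.2, 91.7, 106.7, 112.5.
The total first reaches 34 DD on day 6.

day 6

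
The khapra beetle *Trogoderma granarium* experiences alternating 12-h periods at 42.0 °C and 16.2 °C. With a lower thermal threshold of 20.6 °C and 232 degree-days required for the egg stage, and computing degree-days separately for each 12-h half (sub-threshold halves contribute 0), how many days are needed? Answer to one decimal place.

21.7 days

Day half: max(0, 42.0 − 20.6) × 0.5 = 21.4 × 0.5 = 10.70 DD.
Night half: max(0, 16.2 − 20.6) × 0.5 = 0.0 × 0.5 = 0.00 DD.
Per 24 h: 10.70 DD/day.
Duration = 232 / 10.70 = 21.682 ≈ 21.7 days.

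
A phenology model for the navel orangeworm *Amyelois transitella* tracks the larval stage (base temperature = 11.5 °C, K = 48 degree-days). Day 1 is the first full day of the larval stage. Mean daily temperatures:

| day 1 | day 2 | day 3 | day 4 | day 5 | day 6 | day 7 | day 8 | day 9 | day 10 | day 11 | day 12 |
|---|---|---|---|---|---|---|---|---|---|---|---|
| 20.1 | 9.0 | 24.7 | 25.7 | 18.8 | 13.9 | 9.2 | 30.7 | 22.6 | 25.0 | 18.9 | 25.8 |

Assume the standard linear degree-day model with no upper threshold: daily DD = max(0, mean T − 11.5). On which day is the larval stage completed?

day 8

Daily DD above 11.5 °C: 8.6, 0.0, 13.2, 14.2, 7.3, 2.4, 0.0, 19.2, 11.1, 13.5, 7.4, 14.3.
Cumulative: 8.6, 8.6, 21.8, 36.0, 43.3, 45.7, 45.7, 64.9, 76.0, 89.5, 96.9, 111.2.
The total first reaches 48 DD on day 8.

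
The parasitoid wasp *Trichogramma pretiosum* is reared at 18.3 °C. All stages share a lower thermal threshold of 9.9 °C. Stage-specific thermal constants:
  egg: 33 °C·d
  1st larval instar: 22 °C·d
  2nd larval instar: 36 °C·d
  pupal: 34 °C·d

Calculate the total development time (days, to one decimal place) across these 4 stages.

Daily accumulation at 18.3 °C = 18.3 − 9.9 = 8.4 DD/day.
Total K = 33 + 22 + 36 + 34 = 125 DD.
Total duration = 125 / 8.4 = 14.881 ≈ 14.9 days.

14.9 days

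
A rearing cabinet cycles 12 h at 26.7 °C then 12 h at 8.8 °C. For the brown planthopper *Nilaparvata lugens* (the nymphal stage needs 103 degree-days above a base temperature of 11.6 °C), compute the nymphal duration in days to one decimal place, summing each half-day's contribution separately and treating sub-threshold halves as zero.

Day half: max(0, 26.7 − 11.6) × 0.5 = 15.1 × 0.5 = 7.55 DD.
Night half: max(0, 8.8 − 11.6) × 0.5 = 0.0 × 0.5 = 0.00 DD.
Per 24 h: 7.55 DD/day.
Duration = 103 / 7.55 = 13.642 ≈ 13.6 days.

13.6 days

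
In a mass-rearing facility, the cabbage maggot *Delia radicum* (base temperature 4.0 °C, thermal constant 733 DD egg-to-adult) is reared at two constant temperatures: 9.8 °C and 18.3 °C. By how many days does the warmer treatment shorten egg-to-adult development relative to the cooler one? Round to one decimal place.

At 9.8 °C: 733 / (9.8 − 4.0) = 733 / 5.8 = 126.379 d.
At 18.3 °C: 733 / (18.3 − 4.0) = 733 / 14.3 = 51.259 d.
Difference = |126.379 − 51.259| = 75.121 ≈ 75.1 days.

75.1 days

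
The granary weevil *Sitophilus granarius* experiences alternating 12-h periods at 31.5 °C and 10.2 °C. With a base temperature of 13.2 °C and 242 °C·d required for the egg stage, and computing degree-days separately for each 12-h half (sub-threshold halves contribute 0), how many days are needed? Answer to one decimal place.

Day half: max(0, 31.5 − 13.2) × 0.5 = 18.3 × 0.5 = 9.15 DD.
Night half: max(0, 10.2 − 13.2) × 0.5 = 0.0 × 0.5 = 0.00 DD.
Per 24 h: 9.15 DD/day.
Duration = 242 / 9.15 = 26.448 ≈ 26.4 days.

26.4 days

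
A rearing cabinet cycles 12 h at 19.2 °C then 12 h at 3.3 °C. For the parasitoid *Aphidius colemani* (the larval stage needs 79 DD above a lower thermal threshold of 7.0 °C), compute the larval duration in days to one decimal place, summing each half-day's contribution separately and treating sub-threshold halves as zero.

Day half: max(0, 19.2 − 7.0) × 0.5 = 12.2 × 0.5 = 6.10 DD.
Night half: max(0, 3.3 − 7.0) × 0.5 = 0.0 × 0.5 = 0.00 DD.
Per 24 h: 6.10 DD/day.
Duration = 79 / 6.10 = 12.951 ≈ 13.0 days.

13.0 days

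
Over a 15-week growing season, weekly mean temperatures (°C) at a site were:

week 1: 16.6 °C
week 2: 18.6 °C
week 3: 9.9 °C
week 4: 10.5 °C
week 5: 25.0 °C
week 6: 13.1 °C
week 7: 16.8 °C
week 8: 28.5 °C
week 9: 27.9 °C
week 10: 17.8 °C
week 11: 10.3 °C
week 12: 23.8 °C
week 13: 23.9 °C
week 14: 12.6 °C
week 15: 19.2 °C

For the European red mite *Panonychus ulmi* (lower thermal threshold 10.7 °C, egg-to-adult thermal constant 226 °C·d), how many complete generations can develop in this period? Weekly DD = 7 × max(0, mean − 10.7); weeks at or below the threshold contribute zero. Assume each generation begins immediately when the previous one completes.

3 generations

Weekly DD (7 × max(0, T̄ − 10.7)): 41.3, 55.3, 0.0, 0.0, 100.1, 16.8, 42.7, 124.6, 120.4, 49.7, 0.0, 91.7, 92.4, 13.3, 59.5.
Season total = 807.8 DD.
Complete generations = ⌊807.8 / 226⌋ = 3.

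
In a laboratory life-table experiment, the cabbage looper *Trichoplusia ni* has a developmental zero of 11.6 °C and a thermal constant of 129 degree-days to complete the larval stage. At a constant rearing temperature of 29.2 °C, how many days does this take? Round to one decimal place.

Daily accumulation = 29.2 − 11.6 = 17.6 DD/day.
Duration = 129 / 17.6 = 7.330 ≈ 7.3 days.

7.3 days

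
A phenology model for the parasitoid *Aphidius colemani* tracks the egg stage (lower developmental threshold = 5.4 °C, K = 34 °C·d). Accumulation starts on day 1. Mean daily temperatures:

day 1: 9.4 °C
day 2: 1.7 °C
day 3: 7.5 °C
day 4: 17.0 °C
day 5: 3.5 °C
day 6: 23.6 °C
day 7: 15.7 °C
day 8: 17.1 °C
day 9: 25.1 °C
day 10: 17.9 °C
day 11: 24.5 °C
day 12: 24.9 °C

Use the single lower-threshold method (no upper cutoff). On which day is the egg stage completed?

day 6

Daily DD above 5.4 °C: 4.0, 0.0, 2.1, 11.6, 0.0, 18.2, 10.3, 11.7, 19.7, 12.5, 19.1, 19.5.
Cumulative: 4.0, 4.0, 6.1, 17.7, 17.7, 35.9, 46.2, 57.9, 77.6, 90.1, 109.2, 128.7.
The total first reaches 34 DD on day 6.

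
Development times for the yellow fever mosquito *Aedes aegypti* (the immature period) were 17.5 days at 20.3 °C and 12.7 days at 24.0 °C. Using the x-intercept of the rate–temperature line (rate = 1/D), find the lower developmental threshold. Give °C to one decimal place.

Linear rate model ⇒ the product D·(T − T_b) is constant across temperatures.
17.5·(20.3 − T_b) = 12.7·(24.0 − T_b)
T_b = (17.5·20.3 − 12.7·24.0) / (17.5 − 12.7) = 50.45 / 4.8 = 10.510 °C ≈ 10.5 °C.

10.5 °C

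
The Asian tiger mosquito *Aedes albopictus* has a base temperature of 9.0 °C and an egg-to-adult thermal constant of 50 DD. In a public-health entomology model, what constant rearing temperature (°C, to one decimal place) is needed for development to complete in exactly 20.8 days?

11.4 °C

Required daily accumulation = 50 / 20.8 = 2.404 DD/day.
T = T_base + 2.404 = 9.0 + 2.404 = 11.404 ≈ 11.4 °C.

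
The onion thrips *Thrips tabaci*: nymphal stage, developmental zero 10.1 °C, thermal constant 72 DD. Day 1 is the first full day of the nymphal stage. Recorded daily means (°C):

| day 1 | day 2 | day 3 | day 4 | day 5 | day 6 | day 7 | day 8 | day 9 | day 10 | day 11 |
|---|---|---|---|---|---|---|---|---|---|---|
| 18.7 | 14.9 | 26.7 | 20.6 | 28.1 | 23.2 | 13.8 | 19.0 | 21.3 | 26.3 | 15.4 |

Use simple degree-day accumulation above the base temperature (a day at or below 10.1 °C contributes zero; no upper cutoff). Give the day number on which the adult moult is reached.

Daily DD above 10.1 °C: 8.6, 4.8, 16.6, 10.5, 18.0, 13.1, 3.7, 8.9, 11.2, 16.2, 5.3.
Cumulative: 8.6, 13.4, 30.0, 40.5, 58.5, 71.6, 75.3, 84.2, 95.4, 111.6, 116.9.
The total first reaches 72 DD on day 7.

day 7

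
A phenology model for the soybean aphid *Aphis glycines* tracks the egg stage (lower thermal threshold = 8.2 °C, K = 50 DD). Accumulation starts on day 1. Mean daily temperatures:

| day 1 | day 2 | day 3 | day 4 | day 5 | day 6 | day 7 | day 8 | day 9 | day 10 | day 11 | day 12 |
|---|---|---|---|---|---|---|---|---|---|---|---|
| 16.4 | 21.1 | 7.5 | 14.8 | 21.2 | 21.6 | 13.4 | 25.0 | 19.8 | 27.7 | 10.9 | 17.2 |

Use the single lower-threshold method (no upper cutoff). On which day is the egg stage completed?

day 6

Daily DD above 8.2 °C: 8.2, 12.9, 0.0, 6.6, 13.0, 13.4, 5.2, 16.8, 11.6, 19.5, 2.7, 9.0.
Cumulative: 8.2, 21.1, 21.1, 27.7, 40.7, 54.1, 59.3, 76.1, 87.7, 107.2, 109.9, 118.9.
The total first reaches 50 DD on day 6.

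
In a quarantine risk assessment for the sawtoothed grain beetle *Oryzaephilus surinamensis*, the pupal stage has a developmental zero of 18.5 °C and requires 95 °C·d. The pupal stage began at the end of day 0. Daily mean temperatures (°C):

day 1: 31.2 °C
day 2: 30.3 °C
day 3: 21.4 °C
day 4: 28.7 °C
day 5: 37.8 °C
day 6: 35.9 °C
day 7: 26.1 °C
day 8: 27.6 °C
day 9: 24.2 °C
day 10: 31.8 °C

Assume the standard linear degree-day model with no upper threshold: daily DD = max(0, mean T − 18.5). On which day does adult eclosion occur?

Daily DD above 18.5 °C: 12.7, 11.8, 2.9, 10.2, 19.3, 17.4, 7.6, 9.1, 5.7, 13.3.
Cumulative: 12.7, 24.5, 27.4, 37.6, 56.9, 74.3, 81.9, 91.0, 96.7, 110.0.
The total first reaches 95 DD on day 9.

day 9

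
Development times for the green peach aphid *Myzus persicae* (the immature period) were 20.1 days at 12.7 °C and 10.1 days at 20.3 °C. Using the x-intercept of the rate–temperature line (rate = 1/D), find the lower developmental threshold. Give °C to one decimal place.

Linear rate model ⇒ the product D·(T − T_b) is constant across temperatures.
20.1·(12.7 − T_b) = 10.1·(20.3 − T_b)
T_b = (20.1·12.7 − 10.1·20.3) / (20.1 − 10.1) = 50.24 / 10.0 = 5.024 °C ≈ 5.0 °C.

5.0 °C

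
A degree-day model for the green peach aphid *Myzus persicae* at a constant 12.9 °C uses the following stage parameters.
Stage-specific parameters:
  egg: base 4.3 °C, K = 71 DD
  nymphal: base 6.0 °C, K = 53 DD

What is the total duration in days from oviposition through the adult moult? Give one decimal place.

egg: 71 / (12.9 − 4.3) = 71 / 8.6 = 8.256 d.
nymphal: 53 / (12.9 − 6.0) = 53 / 6.9 = 7.681 d.
Sum = 15.937 ≈ 15.9 days.

15.9 days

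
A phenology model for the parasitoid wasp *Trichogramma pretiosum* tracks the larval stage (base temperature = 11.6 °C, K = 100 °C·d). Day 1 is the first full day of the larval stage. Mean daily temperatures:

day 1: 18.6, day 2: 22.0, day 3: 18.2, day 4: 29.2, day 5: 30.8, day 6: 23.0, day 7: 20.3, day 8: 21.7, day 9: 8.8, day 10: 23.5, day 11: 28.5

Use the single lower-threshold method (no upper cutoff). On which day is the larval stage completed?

day 10

Daily DD above 11.6 °C: 7.0, 10.4, 6.6, 17.6, 19.2, 11.4, 8.7, 10.1, 0.0, 11.9, 16.9.
Cumulative: 7.0, 17.4, 24.0, 41.6, 60.8, 72.2, 80.9, 91.0, 91.0, 102.9, 119.8.
The total first reaches 100 DD on day 10.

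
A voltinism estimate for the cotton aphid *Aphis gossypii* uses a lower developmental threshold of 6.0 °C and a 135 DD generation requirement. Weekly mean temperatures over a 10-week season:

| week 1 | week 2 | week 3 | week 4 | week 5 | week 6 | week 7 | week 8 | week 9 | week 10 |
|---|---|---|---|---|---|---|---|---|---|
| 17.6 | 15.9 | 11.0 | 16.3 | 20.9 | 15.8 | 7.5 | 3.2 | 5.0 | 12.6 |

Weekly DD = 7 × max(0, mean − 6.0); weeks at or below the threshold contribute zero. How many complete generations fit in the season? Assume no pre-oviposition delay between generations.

3 generations

Weekly DD (7 × max(0, T̄ − 6.0)): 81.2, 69.3, 35.0, 72.1, 104.3, 68.6, 10.5, 0.0, 0.0, 46.2.
Season total = 487.2 DD.
Complete generations = ⌊487.2 / 135⌋ = 3.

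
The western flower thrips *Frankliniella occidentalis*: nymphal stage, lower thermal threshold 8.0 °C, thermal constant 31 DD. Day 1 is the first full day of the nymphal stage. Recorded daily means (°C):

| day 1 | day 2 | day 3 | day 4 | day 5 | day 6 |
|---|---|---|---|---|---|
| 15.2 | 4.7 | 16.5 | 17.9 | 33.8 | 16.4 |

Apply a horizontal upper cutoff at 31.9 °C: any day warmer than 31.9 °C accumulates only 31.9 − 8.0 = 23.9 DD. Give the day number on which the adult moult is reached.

day 5

Daily DD above 8.0 °C (capped at 23.9): 7.2, 0.0, 8.5, 9.9, 23.9, 8.4.
Cumulative: 7.2, 7.2, 15.7, 25.6, 49.5, 57.9.
The total first reaches 31 DD on day 5.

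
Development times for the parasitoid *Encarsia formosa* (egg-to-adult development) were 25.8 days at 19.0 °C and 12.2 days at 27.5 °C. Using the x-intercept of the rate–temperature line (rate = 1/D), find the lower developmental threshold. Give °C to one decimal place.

Linear rate model ⇒ the product D·(T − T_b) is constant across temperatures.
25.8·(19.0 − T_b) = 12.2·(27.5 − T_b)
T_b = (25.8·19.0 − 12.2·27.5) / (25.8 − 12.2) = 154.70 / 13.6 = 11.375 °C ≈ 11.4 °C.

11.4 °C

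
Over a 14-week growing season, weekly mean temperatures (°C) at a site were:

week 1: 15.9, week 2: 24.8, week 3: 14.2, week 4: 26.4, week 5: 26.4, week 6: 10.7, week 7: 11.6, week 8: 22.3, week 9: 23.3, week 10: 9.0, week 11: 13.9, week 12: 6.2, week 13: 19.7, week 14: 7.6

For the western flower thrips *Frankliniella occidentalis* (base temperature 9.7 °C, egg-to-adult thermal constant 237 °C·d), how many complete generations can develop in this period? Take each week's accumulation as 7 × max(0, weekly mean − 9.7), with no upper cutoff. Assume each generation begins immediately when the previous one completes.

Weekly DD (7 × max(0, T̄ − 9.7)): 43.4, 105.7, 31.5, 116.9, 116.9, 7.0, 13.3, 88.2, 95.2, 0.0, 29.4, 0.0, 70.0, 0.0.
Season total = 717.5 DD.
Complete generations = ⌊717.5 / 237⌋ = 3.

3 generations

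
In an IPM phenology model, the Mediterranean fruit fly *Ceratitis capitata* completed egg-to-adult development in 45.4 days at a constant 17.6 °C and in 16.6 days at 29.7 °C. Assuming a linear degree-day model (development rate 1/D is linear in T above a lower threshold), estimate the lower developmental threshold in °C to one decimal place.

10.6 °C

Equal thermal constants: D₁(T₁ − T_b) = D₂(T₂ − T_b).
45.4·(17.6 − T_b) = 16.6·(29.7 − T_b)
T_b = (45.4·17.6 − 16.6·29.7) / (45.4 − 16.6) = 306.02 / 28.8 = 10.626 °C ≈ 10.6 °C.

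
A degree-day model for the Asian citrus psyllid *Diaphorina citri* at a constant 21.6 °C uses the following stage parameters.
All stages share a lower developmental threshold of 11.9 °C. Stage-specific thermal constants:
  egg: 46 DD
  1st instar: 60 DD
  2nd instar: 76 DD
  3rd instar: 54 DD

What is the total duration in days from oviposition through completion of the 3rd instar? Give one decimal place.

24.3 days

Daily accumulation at 21.6 °C = 21.6 − 11.9 = 9.7 DD/day.
Total K = 46 + 60 + 76 + 54 = 236 DD.
Total duration = 236 / 9.7 = 24.330 ≈ 24.3 days.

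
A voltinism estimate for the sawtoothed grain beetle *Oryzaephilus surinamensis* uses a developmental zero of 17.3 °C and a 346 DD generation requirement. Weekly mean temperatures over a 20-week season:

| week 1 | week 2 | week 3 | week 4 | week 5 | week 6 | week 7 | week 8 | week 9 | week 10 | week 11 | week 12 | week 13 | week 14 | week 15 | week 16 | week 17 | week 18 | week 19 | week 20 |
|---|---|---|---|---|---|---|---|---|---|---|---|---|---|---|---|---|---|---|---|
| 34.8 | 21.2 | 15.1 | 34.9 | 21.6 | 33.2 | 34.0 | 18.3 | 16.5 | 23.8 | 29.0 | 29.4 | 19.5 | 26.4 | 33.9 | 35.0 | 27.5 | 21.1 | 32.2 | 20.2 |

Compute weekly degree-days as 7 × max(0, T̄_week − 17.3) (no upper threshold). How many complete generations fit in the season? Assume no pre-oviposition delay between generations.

Weekly DD (7 × max(0, T̄ − 17.3)): 122.5, 27.3, 0.0, 123.2, 30.1, 111.3, 116.9, 7.0, 0.0, 45.5, 81.9, 84.7, 15.4, 63.7, 116.2, 123.9, 71.4, 26.6, 104.3, 20.3.
Season total = 1292.2 DD.
Complete generations = ⌊1292.2 / 346⌋ = 3.

3 generations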